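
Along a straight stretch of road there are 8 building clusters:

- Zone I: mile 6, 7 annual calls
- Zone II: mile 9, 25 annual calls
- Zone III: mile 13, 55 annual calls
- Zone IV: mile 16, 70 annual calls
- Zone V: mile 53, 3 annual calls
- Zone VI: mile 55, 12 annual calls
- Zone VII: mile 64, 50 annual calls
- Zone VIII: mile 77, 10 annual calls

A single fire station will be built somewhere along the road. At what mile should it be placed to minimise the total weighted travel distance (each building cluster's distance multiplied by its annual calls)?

x = 16

For a sum of weighted absolute distances on a line, the optimum is the weighted median (not the mean). Total weight W = 232; half-weight = 116.
Sort by position and accumulate weight:
  mile 6 (Zone I, w=7) → cum 7
  mile 9 (Zone II, w=25) → cum 32
  mile 13 (Zone III, w=55) → cum 87
  mile 16 (Zone IV, w=70) → cum 157  ≥ 116 → median here
  mile 53 (Zone V, w=3) → cum 160
  mile 55 (Zone VI, w=12) → cum 172
  mile 64 (Zone VII, w=50) → cum 222
  mile 77 (Zone VIII, w=10) → cum 232
Optimal location: mile 16.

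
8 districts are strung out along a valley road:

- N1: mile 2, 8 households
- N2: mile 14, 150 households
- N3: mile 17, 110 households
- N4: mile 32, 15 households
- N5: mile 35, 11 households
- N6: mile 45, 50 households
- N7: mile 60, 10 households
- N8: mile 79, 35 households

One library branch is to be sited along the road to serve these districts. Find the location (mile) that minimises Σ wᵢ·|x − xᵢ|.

x = 17

For a sum of weighted absolute distances on a line, the optimum is the weighted median (not the mean). Total weight W = 389; half-weight = 194.5.
Sort by position and accumulate weight:
  mile 2 (N1, w=8) → cum 8
  mile 14 (N2, w=150) → cum 158
  mile 17 (N3, w=110) → cum 268  ≥ 194.5 → median here
  mile 32 (N4, w=15) → cum 283
  mile 35 (N5, w=11) → cum 294
  mile 45 (N6, w=50) → cum 344
  mile 60 (N7, w=10) → cum 354
  mile 79 (N8, w=35) → cum 389
Optimal location: mile 17.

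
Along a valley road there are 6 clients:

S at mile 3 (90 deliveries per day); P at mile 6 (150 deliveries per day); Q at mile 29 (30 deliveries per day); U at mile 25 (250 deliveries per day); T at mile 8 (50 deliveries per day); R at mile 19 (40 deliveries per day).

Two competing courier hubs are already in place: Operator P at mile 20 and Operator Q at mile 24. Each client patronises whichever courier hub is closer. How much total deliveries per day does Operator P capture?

330

The indifferent point is the midpoint (20+24)/2 = 22; clients left of it (closer to Operator P at 20) go to Operator P, those right go to Operator Q.
  S at 3 (w=90) → Operator P
  P at 6 (w=150) → Operator P
  T at 8 (w=50) → Operator P
  R at 19 (w=40) → Operator P
  U at 25 (w=250) → Operator Q
  Q at 29 (w=30) → Operator Q
Operator P captures 330; Operator Q captures 280.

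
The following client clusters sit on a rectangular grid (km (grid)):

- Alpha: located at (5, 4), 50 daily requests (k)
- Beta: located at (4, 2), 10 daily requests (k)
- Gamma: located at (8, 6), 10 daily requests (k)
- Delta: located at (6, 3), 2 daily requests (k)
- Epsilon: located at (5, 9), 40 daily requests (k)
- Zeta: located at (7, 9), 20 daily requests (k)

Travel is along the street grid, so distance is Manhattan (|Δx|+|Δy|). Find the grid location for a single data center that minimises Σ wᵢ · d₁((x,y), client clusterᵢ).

Manhattan distance separates: Σwᵢ(|x−xᵢ|+|y−yᵢ|) = Σwᵢ|x−xᵢ| + Σwᵢ|y−yᵢ|, so x and y are optimised independently as 1-D weighted medians.
Total weight W = 132; half = 66.
x-coordinate, sorted with cumulative weight:
  x=4 (Beta, w=10) cum 10
  x=5 (Alpha, w=50) cum 60
  x=5 (Epsilon, w=40) cum 100  ← median
  x=6 (Delta, w=2) cum 102
  x=7 (Zeta, w=20) cum 122
  x=8 (Gamma, w=10) cum 132
⇒ x* = 5
y-coordinate, sorted with cumulative weight:
  y=2 (Beta, w=10) cum 10
  y=3 (Delta, w=2) cum 12
  y=4 (Alpha, w=50) cum 62
  y=6 (Gamma, w=10) cum 72  ← median
  y=9 (Epsilon, w=40) cum 112
  y=9 (Zeta, w=20) cum 132
⇒ y* = 6

(5, 6)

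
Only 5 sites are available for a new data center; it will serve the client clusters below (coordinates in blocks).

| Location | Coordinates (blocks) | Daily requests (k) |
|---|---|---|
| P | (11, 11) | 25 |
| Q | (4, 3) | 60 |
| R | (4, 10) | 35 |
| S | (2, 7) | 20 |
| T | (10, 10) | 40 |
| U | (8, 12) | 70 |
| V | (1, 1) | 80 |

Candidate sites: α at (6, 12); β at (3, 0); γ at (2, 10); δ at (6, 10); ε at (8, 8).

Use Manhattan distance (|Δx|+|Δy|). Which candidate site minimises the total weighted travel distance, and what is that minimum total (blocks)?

δ, total 2460 blocks

Total weighted distance at each candidate:
  α (6, 12): total = 2790
  β (3, 0): total = 3370
  γ (2, 10): total = 2600
  δ (6, 10): total = 2460
  ε (8, 8): total = 2600
Minimum is at δ with total 2460 blocks.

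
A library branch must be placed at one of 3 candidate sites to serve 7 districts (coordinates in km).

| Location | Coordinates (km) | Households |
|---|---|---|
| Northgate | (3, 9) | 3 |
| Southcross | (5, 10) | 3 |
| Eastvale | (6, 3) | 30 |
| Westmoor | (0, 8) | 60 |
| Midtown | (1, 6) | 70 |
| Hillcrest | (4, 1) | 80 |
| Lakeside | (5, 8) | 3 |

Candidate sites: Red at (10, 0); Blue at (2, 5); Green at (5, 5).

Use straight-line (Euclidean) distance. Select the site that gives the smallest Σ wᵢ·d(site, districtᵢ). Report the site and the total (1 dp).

Total weighted distance at each candidate:
  Red (10, 0): total = 2258.2
  Blue (2, 5): total = 849.9
  Green (5, 5): total = 1072.8
Minimum is at Blue with total 849.9 km.

Blue, total 849.9 km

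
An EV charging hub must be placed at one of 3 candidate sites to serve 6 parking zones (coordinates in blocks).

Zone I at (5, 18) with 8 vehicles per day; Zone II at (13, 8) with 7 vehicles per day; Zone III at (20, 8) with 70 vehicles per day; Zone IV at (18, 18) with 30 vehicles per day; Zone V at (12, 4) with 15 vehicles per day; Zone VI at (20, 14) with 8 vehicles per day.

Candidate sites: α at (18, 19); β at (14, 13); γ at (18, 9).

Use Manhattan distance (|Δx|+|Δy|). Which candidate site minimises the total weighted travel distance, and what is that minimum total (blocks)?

Total weighted distance at each candidate:
  α (18, 19): total = 1535
  β (14, 13): total = 1415
  γ (18, 9): total = 919
Minimum is at γ with total 919 blocks.

γ, total 919 blocks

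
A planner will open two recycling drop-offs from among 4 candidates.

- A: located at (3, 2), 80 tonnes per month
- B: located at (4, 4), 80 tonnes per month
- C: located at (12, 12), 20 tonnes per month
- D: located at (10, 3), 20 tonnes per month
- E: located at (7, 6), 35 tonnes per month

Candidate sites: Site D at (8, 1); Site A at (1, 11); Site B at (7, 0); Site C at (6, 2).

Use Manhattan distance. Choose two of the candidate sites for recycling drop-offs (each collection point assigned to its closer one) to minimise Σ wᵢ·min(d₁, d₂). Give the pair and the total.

{Site A, Site C}, total 1075

Evaluate every pair (each demand assigned to the nearer of the two):
  {Site A, Site C}: total = 1075
  {Site D, Site C}: total = 1115
  {Site B, Site C}: total = 1155
  {Site D, Site A}: total = 1570
  {Site A, Site B}: total = 1610
  {Site D, Site B}: total = 1630
Best pair: {Site A, Site C} with total 1075.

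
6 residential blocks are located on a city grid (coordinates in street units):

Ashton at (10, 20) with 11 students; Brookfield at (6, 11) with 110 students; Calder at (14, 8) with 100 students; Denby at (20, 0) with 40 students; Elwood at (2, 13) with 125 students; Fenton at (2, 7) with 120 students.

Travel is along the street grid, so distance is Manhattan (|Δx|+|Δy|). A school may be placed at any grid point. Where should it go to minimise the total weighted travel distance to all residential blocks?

Manhattan distance separates: Σwᵢ(|x−xᵢ|+|y−yᵢ|) = Σwᵢ|x−xᵢ| + Σwᵢ|y−yᵢ|, so x and y are optimised independently as 1-D weighted medians.
Total weight W = 506; half = 253.
x-coordinate, sorted with cumulative weight:
  x=2 (Elwood, w=125) cum 125
  x=2 (Fenton, w=120) cum 245
  x=6 (Brookfield, w=110) cum 355  ← median
  x=10 (Ashton, w=11) cum 366
  x=14 (Calder, w=100) cum 466
  x=20 (Denby, w=40) cum 506
⇒ x* = 6
y-coordinate, sorted with cumulative weight:
  y=0 (Denby, w=40) cum 40
  y=7 (Fenton, w=120) cum 160
  y=8 (Calder, w=100) cum 260  ← median
  y=11 (Brookfield, w=110) cum 370
  y=13 (Elwood, w=125) cum 495
  y=20 (Ashton, w=11) cum 506
⇒ y* = 8

(6, 8)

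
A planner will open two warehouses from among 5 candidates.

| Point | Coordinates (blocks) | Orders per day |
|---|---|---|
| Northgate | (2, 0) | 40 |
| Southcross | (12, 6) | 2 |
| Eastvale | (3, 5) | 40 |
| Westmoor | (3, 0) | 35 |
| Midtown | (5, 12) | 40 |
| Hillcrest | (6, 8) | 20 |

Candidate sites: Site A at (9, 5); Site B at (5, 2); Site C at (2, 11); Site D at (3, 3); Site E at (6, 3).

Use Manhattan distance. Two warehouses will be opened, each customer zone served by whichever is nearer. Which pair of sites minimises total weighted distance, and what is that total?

Evaluate every pair (each demand assigned to the nearer of the two):
  {Site C, Site D}: total = 669
  {Site B, Site C}: total = 862
  {Site D, Site E}: total = 863
  {Site B, Site D}: total = 907
  {Site A, Site D}: total = 913
  {Site C, Site E}: total = 968
  {Site B, Site E}: total = 1058
  {Site A, Site B}: total = 1068
  {Site A, Site E}: total = 1198
  {Site A, Site C}: total = 1353
Best pair: {Site C, Site D} with total 669.

{Site C, Site D}, total 669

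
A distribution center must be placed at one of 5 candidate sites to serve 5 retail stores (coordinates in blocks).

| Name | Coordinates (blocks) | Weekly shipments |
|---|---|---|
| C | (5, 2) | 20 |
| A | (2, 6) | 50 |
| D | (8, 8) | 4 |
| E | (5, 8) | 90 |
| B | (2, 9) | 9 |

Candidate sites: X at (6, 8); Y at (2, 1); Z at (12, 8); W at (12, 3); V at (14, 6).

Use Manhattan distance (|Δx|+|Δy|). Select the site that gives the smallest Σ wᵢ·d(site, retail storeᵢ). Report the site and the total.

X, total 583 blocks

Total weighted distance at each candidate:
  X (6, 8): total = 583
  Y (2, 1): total = 1354
  Z (12, 8): total = 1605
  W (12, 3): total = 2070
  V (14, 6): total = 2017
Minimum is at X with total 583 blocks.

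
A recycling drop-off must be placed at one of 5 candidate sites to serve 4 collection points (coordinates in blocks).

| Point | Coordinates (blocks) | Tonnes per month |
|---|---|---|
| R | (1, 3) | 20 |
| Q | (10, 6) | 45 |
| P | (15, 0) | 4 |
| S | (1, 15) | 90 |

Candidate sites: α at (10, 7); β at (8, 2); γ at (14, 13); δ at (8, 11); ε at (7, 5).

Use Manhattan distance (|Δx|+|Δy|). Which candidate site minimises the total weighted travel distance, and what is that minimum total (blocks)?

δ, total 1677 blocks

Total weighted distance at each candidate:
  α (10, 7): total = 1883
  β (8, 2): total = 2266
  γ (14, 13): total = 2361
  δ (8, 11): total = 1677
  ε (7, 5): total = 1832
Minimum is at δ with total 1677 blocks.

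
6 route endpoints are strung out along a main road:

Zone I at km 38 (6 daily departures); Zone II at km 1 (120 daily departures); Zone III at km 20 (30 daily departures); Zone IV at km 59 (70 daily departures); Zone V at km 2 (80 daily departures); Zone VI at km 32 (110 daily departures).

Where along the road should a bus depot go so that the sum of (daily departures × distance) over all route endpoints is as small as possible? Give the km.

x = 20

For a sum of weighted absolute distances on a line, the optimum is the weighted median (not the mean). Total weight W = 416; half-weight = 208.
Sort by position and accumulate weight:
  km 1 (Zone II, w=120) → cum 120
  km 2 (Zone V, w=80) → cum 200
  km 20 (Zone III, w=30) → cum 230  ≥ 208 → median here
  km 32 (Zone VI, w=110) → cum 340
  km 38 (Zone I, w=6) → cum 346
  km 59 (Zone IV, w=70) → cum 416
Optimal location: km 20.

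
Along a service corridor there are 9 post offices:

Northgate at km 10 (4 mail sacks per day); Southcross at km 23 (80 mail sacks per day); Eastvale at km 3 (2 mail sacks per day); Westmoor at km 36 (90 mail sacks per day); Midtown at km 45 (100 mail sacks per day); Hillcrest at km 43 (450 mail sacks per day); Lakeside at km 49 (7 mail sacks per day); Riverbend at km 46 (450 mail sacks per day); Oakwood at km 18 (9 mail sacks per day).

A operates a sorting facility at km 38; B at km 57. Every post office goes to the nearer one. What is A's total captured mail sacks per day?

The indifferent point is the midpoint (38+57)/2 = 47.5; post offices left of it (closer to A at 38) go to A, those right go to B.
  Eastvale at 3 (w=2) → A
  Northgate at 10 (w=4) → A
  Oakwood at 18 (w=9) → A
  Southcross at 23 (w=80) → A
  Westmoor at 36 (w=90) → A
  Hillcrest at 43 (w=450) → A
  Midtown at 45 (w=100) → A
  Riverbend at 46 (w=450) → A
  Lakeside at 49 (w=7) → B
A captures 1185; B captures 7.

1185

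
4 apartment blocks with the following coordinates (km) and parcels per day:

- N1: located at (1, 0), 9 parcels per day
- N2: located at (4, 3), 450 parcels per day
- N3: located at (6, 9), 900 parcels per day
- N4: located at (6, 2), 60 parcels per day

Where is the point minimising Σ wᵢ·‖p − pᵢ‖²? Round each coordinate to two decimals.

(5.33, 6.74)

The minimiser of Σwᵢ‖p−pᵢ‖² is the weighted centroid p* = (Σwᵢpᵢ)/(Σwᵢ).
Σwᵢ = 1419.
Σwᵢxᵢ = 9·1 + 450·4 + 900·6 + 60·6 = 7569.
Σwᵢyᵢ = 9·0 + 450·3 + 900·9 + 60·2 = 9570.
x* = 7569/1419 = 5.33, y* = 9570/1419 = 6.74.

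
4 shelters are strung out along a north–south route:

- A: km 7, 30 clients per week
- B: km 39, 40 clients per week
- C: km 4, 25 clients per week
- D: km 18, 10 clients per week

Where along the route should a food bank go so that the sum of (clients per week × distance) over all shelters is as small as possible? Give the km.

For a sum of weighted absolute distances on a line, the optimum is the weighted median (not the mean). Total weight W = 105; half-weight = 52.5.
Sort by position and accumulate weight:
  km 4 (C, w=25) → cum 25
  km 7 (A, w=30) → cum 55  ≥ 52.5 → median here
  km 18 (D, w=10) → cum 65
  km 39 (B, w=40) → cum 105
Optimal location: km 7.

x = 7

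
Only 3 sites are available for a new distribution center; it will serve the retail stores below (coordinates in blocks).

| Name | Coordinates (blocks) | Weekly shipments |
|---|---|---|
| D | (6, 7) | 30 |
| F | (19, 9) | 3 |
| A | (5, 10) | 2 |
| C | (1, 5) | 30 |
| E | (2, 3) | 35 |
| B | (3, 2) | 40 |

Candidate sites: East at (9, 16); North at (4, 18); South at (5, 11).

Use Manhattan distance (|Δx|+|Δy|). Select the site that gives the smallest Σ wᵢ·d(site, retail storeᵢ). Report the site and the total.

South, total 1325 blocks

Total weighted distance at each candidate:
  East (9, 16): total = 2501
  North (4, 18): total = 2235
  South (5, 11): total = 1325
Minimum is at South with total 1325 blocks.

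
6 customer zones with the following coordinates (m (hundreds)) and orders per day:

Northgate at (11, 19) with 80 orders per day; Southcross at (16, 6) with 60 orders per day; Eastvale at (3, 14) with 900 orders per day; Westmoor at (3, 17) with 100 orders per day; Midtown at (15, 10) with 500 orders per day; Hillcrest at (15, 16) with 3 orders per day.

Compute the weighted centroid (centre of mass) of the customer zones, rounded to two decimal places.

The minimiser of Σwᵢ‖p−pᵢ‖² is the weighted centroid p* = (Σwᵢpᵢ)/(Σwᵢ).
Σwᵢ = 1643.
Σwᵢxᵢ = 80·11 + 60·16 + 900·3 + 100·3 + 500·15 + 3·15 = 12385.
Σwᵢyᵢ = 80·19 + 60·6 + 900·14 + 100·17 + 500·10 + 3·16 = 21228.
x* = 12385/1643 = 7.54, y* = 21228/1643 = 12.92.

(7.54, 12.92)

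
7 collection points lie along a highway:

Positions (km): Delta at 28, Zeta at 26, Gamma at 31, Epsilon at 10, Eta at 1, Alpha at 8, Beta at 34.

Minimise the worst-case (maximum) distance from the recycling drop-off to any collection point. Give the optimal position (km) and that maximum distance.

location 17.5, max distance 16.5

The 1-center on a line is the midpoint of the two extreme points: leftmost at 1, rightmost at 34.
Optimal location = (1 + 34)/2 = 17.5; maximum distance = (34 − 1)/2 = 16.5.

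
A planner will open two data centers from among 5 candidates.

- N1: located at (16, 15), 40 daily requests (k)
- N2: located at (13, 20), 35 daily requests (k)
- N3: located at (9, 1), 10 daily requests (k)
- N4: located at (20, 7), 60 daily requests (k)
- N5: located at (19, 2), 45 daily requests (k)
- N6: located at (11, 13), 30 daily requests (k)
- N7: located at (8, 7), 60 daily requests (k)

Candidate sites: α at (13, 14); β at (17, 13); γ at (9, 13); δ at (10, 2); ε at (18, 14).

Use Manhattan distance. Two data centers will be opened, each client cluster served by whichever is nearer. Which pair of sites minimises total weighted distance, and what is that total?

Evaluate every pair (each demand assigned to the nearer of the two):
  {β, δ}: total = 2070
  {δ, ε}: total = 2130
  {α, δ}: total = 2145
  {β, γ}: total = 2230
  {γ, ε}: total = 2230
  {α, β}: total = 2435
  {α, ε}: total = 2435
  {γ, δ}: total = 2550
  {α, γ}: total = 2620
  {β, ε}: total = 2910
Best pair: {β, δ} with total 2070.

{β, δ}, total 2070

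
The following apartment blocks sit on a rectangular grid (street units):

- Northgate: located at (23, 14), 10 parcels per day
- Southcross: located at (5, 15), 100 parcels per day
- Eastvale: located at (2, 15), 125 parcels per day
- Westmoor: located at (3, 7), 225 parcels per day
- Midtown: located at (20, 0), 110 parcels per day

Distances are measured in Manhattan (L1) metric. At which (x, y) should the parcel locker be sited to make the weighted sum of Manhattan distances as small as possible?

(3, 7)

Manhattan distance separates: Σwᵢ(|x−xᵢ|+|y−yᵢ|) = Σwᵢ|x−xᵢ| + Σwᵢ|y−yᵢ|, so x and y are optimised independently as 1-D weighted medians.
Total weight W = 570; half = 285.
x-coordinate, sorted with cumulative weight:
  x=2 (Eastvale, w=125) cum 125
  x=3 (Westmoor, w=225) cum 350  ← median
  x=5 (Southcross, w=100) cum 450
  x=20 (Midtown, w=110) cum 560
  x=23 (Northgate, w=10) cum 570
⇒ x* = 3
y-coordinate, sorted with cumulative weight:
  y=0 (Midtown, w=110) cum 110
  y=7 (Westmoor, w=225) cum 335  ← median
  y=14 (Northgate, w=10) cum 345
  y=15 (Southcross, w=100) cum 445
  y=15 (Eastvale, w=125) cum 570
⇒ y* = 7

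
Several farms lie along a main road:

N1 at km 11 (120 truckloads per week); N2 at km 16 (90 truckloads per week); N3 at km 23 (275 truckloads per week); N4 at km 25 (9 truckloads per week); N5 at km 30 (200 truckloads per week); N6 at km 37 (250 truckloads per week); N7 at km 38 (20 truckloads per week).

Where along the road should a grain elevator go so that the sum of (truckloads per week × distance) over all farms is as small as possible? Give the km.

For a sum of weighted absolute distances on a line, the optimum is the weighted median (not the mean). Total weight W = 964; half-weight = 482.
Sort by position and accumulate weight:
  km 11 (N1, w=120) → cum 120
  km 16 (N2, w=90) → cum 210
  km 23 (N3, w=275) → cum 485  ≥ 482 → median here
  km 25 (N4, w=9) → cum 494
  km 30 (N5, w=200) → cum 694
  km 37 (N6, w=250) → cum 944
  km 38 (N7, w=20) → cum 964
Optimal location: km 23.

x = 23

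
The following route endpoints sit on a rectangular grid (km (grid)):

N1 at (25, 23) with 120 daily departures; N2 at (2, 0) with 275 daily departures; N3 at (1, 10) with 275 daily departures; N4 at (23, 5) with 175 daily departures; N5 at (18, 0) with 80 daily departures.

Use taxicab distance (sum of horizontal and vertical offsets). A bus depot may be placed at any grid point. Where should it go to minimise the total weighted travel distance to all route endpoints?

Manhattan distance separates: Σwᵢ(|x−xᵢ|+|y−yᵢ|) = Σwᵢ|x−xᵢ| + Σwᵢ|y−yᵢ|, so x and y are optimised independently as 1-D weighted medians.
Total weight W = 925; half = 462.5.
x-coordinate, sorted with cumulative weight:
  x=1 (N3, w=275) cum 275
  x=2 (N2, w=275) cum 550  ← median
  x=18 (N5, w=80) cum 630
  x=23 (N4, w=175) cum 805
  x=25 (N1, w=120) cum 925
⇒ x* = 2
y-coordinate, sorted with cumulative weight:
  y=0 (N2, w=275) cum 275
  y=0 (N5, w=80) cum 355
  y=5 (N4, w=175) cum 530  ← median
  y=10 (N3, w=275) cum 805
  y=23 (N1, w=120) cum 925
⇒ y* = 5

(2, 5)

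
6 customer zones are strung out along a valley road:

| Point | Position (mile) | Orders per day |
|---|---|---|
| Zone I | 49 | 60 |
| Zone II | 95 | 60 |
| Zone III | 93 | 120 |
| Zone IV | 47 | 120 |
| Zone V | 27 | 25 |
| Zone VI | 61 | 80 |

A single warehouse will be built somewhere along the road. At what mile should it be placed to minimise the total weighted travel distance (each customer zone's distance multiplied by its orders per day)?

For a sum of weighted absolute distances on a line, the optimum is the weighted median (not the mean). Total weight W = 465; half-weight = 232.5.
Sort by position and accumulate weight:
  mile 27 (Zone V, w=25) → cum 25
  mile 47 (Zone IV, w=120) → cum 145
  mile 49 (Zone I, w=60) → cum 205
  mile 61 (Zone VI, w=80) → cum 285  ≥ 232.5 → median here
  mile 93 (Zone III, w=120) → cum 405
  mile 95 (Zone II, w=60) → cum 465
Optimal location: mile 61.

x = 61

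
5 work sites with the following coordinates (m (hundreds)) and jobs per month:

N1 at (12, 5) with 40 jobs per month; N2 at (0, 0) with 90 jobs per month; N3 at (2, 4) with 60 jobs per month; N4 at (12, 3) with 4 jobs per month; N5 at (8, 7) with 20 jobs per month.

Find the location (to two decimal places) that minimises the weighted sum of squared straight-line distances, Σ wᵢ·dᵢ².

The minimiser of Σwᵢ‖p−pᵢ‖² is the weighted centroid p* = (Σwᵢpᵢ)/(Σwᵢ).
Σwᵢ = 214.
Σwᵢxᵢ = 40·12 + 90·0 + 60·2 + 4·12 + 20·8 = 808.
Σwᵢyᵢ = 40·5 + 90·0 + 60·4 + 4·3 + 20·7 = 592.
x* = 808/214 = 3.78, y* = 592/214 = 2.77.

(3.78, 2.77)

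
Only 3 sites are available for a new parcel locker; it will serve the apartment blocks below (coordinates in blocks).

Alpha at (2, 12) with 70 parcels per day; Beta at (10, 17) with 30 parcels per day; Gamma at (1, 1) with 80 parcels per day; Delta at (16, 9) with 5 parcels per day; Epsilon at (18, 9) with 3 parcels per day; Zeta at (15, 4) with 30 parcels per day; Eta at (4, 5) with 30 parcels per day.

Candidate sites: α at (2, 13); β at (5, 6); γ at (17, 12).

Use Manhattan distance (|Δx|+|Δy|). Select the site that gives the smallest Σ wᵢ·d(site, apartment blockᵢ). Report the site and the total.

Total weighted distance at each candidate:
  α (2, 13): total = 2580
  β (5, 6): total = 2368
  γ (17, 12): total = 4502
Minimum is at β with total 2368 blocks.

β, total 2368 blocks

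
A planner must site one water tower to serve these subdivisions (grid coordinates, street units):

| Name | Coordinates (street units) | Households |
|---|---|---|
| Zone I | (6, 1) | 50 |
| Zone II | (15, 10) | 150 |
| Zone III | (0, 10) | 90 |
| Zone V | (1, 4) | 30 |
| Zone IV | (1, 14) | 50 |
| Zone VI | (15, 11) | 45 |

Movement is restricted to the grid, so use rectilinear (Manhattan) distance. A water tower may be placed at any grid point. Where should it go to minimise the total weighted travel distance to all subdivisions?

Manhattan distance separates: Σwᵢ(|x−xᵢ|+|y−yᵢ|) = Σwᵢ|x−xᵢ| + Σwᵢ|y−yᵢ|, so x and y are optimised independently as 1-D weighted medians.
Total weight W = 415; half = 207.5.
x-coordinate, sorted with cumulative weight:
  x=0 (Zone III, w=90) cum 90
  x=1 (Zone V, w=30) cum 120
  x=1 (Zone IV, w=50) cum 170
  x=6 (Zone I, w=50) cum 220  ← median
  x=15 (Zone II, w=150) cum 370
  x=15 (Zone VI, w=45) cum 415
⇒ x* = 6
y-coordinate, sorted with cumulative weight:
  y=1 (Zone I, w=50) cum 50
  y=4 (Zone V, w=30) cum 80
  y=10 (Zone II, w=150) cum 230  ← median
  y=10 (Zone III, w=90) cum 320
  y=11 (Zone VI, w=45) cum 365
  y=14 (Zone IV, w=50) cum 415
⇒ y* = 10

(6, 10)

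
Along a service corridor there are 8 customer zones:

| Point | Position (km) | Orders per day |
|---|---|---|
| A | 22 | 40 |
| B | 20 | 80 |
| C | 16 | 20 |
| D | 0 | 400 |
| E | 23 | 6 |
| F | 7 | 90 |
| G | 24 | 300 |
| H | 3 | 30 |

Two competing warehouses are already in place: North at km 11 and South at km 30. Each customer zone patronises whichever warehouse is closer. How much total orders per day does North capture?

The indifferent point is the midpoint (11+30)/2 = 20.5; customer zones left of it (closer to North at 11) go to North, those right go to South.
  D at 0 (w=400) → North
  H at 3 (w=30) → North
  F at 7 (w=90) → North
  C at 16 (w=20) → North
  B at 20 (w=80) → North
  A at 22 (w=40) → South
  E at 23 (w=6) → South
  G at 24 (w=300) → South
North captures 620; South captures 346.

620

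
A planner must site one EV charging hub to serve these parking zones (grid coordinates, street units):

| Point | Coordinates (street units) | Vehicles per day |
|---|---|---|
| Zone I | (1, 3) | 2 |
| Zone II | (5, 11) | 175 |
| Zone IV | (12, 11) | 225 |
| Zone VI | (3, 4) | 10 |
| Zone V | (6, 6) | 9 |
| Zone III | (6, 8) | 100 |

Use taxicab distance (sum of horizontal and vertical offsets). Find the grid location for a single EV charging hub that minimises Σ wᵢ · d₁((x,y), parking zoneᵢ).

Manhattan distance separates: Σwᵢ(|x−xᵢ|+|y−yᵢ|) = Σwᵢ|x−xᵢ| + Σwᵢ|y−yᵢ|, so x and y are optimised independently as 1-D weighted medians.
Total weight W = 521; half = 260.5.
x-coordinate, sorted with cumulative weight:
  x=1 (Zone I, w=2) cum 2
  x=3 (Zone VI, w=10) cum 12
  x=5 (Zone II, w=175) cum 187
  x=6 (Zone V, w=9) cum 196
  x=6 (Zone III, w=100) cum 296  ← median
  x=12 (Zone IV, w=225) cum 521
⇒ x* = 6
y-coordinate, sorted with cumulative weight:
  y=3 (Zone I, w=2) cum 2
  y=4 (Zone VI, w=10) cum 12
  y=6 (Zone V, w=9) cum 21
  y=8 (Zone III, w=100) cum 121
  y=11 (Zone II, w=175) cum 296  ← median
  y=11 (Zone IV, w=225) cum 521
⇒ y* = 11

(6, 11)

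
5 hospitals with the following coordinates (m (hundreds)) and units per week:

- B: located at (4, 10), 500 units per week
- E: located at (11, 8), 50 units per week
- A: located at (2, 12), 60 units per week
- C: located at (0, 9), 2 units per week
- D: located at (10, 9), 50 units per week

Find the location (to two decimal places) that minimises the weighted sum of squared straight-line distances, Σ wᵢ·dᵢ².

The minimiser of Σwᵢ‖p−pᵢ‖² is the weighted centroid p* = (Σwᵢpᵢ)/(Σwᵢ).
Σwᵢ = 662.
Σwᵢxᵢ = 500·4 + 50·11 + 60·2 + 2·0 + 50·10 = 3170.
Σwᵢyᵢ = 500·10 + 50·8 + 60·12 + 2·9 + 50·9 = 6588.
x* = 3170/662 = 4.79, y* = 6588/662 = 9.95.

(4.79, 9.95)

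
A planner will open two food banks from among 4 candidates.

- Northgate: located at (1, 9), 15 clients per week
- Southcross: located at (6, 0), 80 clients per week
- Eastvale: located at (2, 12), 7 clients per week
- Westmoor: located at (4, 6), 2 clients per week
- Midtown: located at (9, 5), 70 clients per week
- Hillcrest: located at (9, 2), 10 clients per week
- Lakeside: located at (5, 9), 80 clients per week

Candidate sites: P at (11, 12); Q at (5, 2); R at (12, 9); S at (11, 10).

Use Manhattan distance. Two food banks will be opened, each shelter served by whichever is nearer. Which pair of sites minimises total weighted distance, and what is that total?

Evaluate every pair (each demand assigned to the nearer of the two):
  {P, Q}: total = 1568
  {Q, S}: total = 1582
  {Q, R}: total = 1596
  {P, R}: total = 2600
  {P, S}: total = 2600
  {R, S}: total = 2614
Best pair: {P, Q} with total 1568.

{P, Q}, total 1568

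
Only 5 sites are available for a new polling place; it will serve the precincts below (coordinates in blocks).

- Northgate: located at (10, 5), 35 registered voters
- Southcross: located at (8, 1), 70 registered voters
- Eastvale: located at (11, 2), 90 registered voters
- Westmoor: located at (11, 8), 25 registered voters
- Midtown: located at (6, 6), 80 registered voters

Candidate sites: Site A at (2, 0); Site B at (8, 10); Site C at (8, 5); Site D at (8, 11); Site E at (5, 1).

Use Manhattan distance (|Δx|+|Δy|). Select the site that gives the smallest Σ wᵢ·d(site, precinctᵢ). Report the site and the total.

Total weighted distance at each candidate:
  Site A (2, 0): total = 3160
  Site B (8, 10): total = 2470
  Site C (8, 5): total = 1280
  Site D (8, 11): total = 2770
  Site E (5, 1): total = 1960
Minimum is at Site C with total 1280 blocks.

Site C, total 1280 blocks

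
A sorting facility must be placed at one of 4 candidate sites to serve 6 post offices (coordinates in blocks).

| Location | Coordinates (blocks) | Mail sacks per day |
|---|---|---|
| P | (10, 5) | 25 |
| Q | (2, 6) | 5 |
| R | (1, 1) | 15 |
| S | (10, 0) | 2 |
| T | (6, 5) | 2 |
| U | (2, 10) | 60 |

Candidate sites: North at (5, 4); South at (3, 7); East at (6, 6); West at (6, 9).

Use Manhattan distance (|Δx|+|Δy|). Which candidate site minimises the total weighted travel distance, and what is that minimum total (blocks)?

Total weighted distance at each candidate:
  North (5, 4): total = 842
  South (3, 7): total = 633
  East (6, 6): total = 797
  West (6, 9): total = 764
Minimum is at South with total 633 blocks.

South, total 633 blocks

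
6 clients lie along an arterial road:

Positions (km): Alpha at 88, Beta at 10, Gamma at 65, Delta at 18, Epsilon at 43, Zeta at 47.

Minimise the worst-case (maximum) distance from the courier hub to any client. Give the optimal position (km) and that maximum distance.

location 49, max distance 39

The 1-center on a line is the midpoint of the two extreme points: leftmost at 10, rightmost at 88.
Optimal location = (10 + 88)/2 = 49; maximum distance = (88 − 10)/2 = 39.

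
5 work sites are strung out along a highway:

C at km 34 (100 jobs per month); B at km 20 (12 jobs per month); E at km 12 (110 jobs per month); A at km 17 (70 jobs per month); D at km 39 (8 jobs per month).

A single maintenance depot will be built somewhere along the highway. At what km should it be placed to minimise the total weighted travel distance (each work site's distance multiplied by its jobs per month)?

x = 17

For a sum of weighted absolute distances on a line, the optimum is the weighted median (not the mean). Total weight W = 300; half-weight = 150.
Sort by position and accumulate weight:
  km 12 (E, w=110) → cum 110
  km 17 (A, w=70) → cum 180  ≥ 150 → median here
  km 20 (B, w=12) → cum 192
  km 34 (C, w=100) → cum 292
  km 39 (D, w=8) → cum 300
Optimal location: km 17.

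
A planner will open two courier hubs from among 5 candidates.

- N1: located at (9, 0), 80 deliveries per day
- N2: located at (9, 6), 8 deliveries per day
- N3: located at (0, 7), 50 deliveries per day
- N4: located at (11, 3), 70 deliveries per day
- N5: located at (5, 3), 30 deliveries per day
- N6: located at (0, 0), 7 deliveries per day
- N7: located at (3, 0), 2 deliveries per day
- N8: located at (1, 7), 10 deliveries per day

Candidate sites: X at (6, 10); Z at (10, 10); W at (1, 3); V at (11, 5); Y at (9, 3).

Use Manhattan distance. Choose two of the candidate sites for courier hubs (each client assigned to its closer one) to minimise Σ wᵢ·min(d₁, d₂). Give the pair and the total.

{W, Y}, total 852

Evaluate every pair (each demand assigned to the nearer of the two):
  {W, Y}: total = 852
  {X, Y}: total = 1156
  {W, V}: total = 1172
  {Z, Y}: total = 1396
  {V, Y}: total = 1396
  {X, V}: total = 1632
  {Z, V}: total = 1872
  {Z, W}: total = 1928
  {X, W}: total = 2084
  {X, Z}: total = 2388
Best pair: {W, Y} with total 852.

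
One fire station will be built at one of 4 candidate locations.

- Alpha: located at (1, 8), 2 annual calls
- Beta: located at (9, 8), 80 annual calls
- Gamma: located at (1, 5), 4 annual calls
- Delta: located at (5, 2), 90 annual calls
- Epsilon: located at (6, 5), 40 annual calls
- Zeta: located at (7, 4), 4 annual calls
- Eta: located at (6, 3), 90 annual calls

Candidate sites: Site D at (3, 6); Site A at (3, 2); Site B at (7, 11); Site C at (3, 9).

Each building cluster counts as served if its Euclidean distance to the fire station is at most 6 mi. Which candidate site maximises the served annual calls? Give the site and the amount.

Coverage radius r = 6 mi; a point is covered iff (Δx)²+(Δy)² ≤ 6² = 36.
  Site D (3, 6): covers {Alpha, Gamma, Delta, Epsilon, Zeta, Eta} → 230
  Site A (3, 2): covers {Gamma, Delta, Epsilon, Zeta, Eta} → 228
  Site B (7, 11): covers {Beta} → 80
  Site C (3, 9): covers {Alpha, Gamma, Epsilon} → 46
Maximum coverage at Site D: 230 annual calls.

Site D, covering 230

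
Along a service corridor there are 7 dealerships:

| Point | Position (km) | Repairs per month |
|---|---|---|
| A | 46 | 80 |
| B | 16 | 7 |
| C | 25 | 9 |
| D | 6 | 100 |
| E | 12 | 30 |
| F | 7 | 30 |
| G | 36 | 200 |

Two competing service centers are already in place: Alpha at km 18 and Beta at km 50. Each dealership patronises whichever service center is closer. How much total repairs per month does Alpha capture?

176

The indifferent point is the midpoint (18+50)/2 = 34; dealerships left of it (closer to Alpha at 18) go to Alpha, those right go to Beta.
  D at 6 (w=100) → Alpha
  F at 7 (w=30) → Alpha
  E at 12 (w=30) → Alpha
  B at 16 (w=7) → Alpha
  C at 25 (w=9) → Alpha
  G at 36 (w=200) → Beta
  A at 46 (w=80) → Beta
Alpha captures 176; Beta captures 280.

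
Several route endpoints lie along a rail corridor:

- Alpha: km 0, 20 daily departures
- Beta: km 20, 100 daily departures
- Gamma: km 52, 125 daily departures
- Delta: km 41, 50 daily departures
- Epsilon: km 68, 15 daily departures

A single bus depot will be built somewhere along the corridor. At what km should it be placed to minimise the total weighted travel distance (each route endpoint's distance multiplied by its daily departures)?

For a sum of weighted absolute distances on a line, the optimum is the weighted median (not the mean). Total weight W = 310; half-weight = 155.
Sort by position and accumulate weight:
  km 0 (Alpha, w=20) → cum 20
  km 20 (Beta, w=100) → cum 120
  km 41 (Delta, w=50) → cum 170  ≥ 155 → median here
  km 52 (Gamma, w=125) → cum 295
  km 68 (Epsilon, w=15) → cum 310
Optimal location: km 41.

x = 41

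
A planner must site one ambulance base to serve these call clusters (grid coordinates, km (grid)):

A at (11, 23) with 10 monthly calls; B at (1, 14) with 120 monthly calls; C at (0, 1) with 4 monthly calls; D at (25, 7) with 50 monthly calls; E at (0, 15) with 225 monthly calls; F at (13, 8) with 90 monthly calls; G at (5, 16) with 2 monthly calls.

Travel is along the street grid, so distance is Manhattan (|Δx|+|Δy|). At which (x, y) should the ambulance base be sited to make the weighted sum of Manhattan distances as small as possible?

(1, 14)

Manhattan distance separates: Σwᵢ(|x−xᵢ|+|y−yᵢ|) = Σwᵢ|x−xᵢ| + Σwᵢ|y−yᵢ|, so x and y are optimised independently as 1-D weighted medians.
Total weight W = 501; half = 250.5.
x-coordinate, sorted with cumulative weight:
  x=0 (C, w=4) cum 4
  x=0 (E, w=225) cum 229
  x=1 (B, w=120) cum 349  ← median
  x=5 (G, w=2) cum 351
  x=11 (A, w=10) cum 361
  x=13 (F, w=90) cum 451
  x=25 (D, w=50) cum 501
⇒ x* = 1
y-coordinate, sorted with cumulative weight:
  y=1 (C, w=4) cum 4
  y=7 (D, w=50) cum 54
  y=8 (F, w=90) cum 144
  y=14 (B, w=120) cum 264  ← median
  y=15 (E, w=225) cum 489
  y=16 (G, w=2) cum 491
  y=23 (A, w=10) cum 501
⇒ y* = 14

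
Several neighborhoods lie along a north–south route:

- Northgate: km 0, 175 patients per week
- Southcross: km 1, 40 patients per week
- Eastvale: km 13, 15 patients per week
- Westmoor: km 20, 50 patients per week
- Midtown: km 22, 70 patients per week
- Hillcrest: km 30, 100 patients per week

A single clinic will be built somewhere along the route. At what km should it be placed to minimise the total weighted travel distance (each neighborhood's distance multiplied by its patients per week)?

For a sum of weighted absolute distances on a line, the optimum is the weighted median (not the mean). Total weight W = 450; half-weight = 225.
Sort by position and accumulate weight:
  km 0 (Northgate, w=175) → cum 175
  km 1 (Southcross, w=40) → cum 215
  km 13 (Eastvale, w=15) → cum 230  ≥ 225 → median here
  km 20 (Westmoor, w=50) → cum 280
  km 22 (Midtown, w=70) → cum 350
  km 30 (Hillcrest, w=100) → cum 450
Optimal location: km 13.

x = 13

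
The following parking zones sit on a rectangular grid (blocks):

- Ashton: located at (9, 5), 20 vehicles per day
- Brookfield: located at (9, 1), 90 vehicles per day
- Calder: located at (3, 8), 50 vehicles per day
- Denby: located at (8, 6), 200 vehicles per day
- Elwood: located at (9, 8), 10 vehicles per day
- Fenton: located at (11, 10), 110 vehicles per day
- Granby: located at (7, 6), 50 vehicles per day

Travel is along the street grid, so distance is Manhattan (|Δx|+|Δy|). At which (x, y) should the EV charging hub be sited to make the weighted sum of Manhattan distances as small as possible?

Manhattan distance separates: Σwᵢ(|x−xᵢ|+|y−yᵢ|) = Σwᵢ|x−xᵢ| + Σwᵢ|y−yᵢ|, so x and y are optimised independently as 1-D weighted medians.
Total weight W = 530; half = 265.
x-coordinate, sorted with cumulative weight:
  x=3 (Calder, w=50) cum 50
  x=7 (Granby, w=50) cum 100
  x=8 (Denby, w=200) cum 300  ← median
  x=9 (Ashton, w=20) cum 320
  x=9 (Brookfield, w=90) cum 410
  x=9 (Elwood, w=10) cum 420
  x=11 (Fenton, w=110) cum 530
⇒ x* = 8
y-coordinate, sorted with cumulative weight:
  y=1 (Brookfield, w=90) cum 90
  y=5 (Ashton, w=20) cum 110
  y=6 (Denby, w=200) cum 310  ← median
  y=6 (Granby, w=50) cum 360
  y=8 (Calder, w=50) cum 410
  y=8 (Elwood, w=10) cum 420
  y=10 (Fenton, w=110) cum 530
⇒ y* = 6

(8, 6)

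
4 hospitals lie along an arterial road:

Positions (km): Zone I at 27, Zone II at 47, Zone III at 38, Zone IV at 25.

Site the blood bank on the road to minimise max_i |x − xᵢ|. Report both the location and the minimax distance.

location 36, max distance 11

The 1-center on a line is the midpoint of the two extreme points: leftmost at 25, rightmost at 47.
Optimal location = (25 + 47)/2 = 36; maximum distance = (47 − 25)/2 = 11.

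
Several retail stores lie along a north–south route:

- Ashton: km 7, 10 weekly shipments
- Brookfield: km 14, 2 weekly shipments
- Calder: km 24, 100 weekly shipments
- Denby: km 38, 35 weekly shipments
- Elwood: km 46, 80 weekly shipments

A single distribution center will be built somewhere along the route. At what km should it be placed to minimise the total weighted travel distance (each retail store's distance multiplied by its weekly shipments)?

x = 38

For a sum of weighted absolute distances on a line, the optimum is the weighted median (not the mean). Total weight W = 227; half-weight = 113.5.
Sort by position and accumulate weight:
  km 7 (Ashton, w=10) → cum 10
  km 14 (Brookfield, w=2) → cum 12
  km 24 (Calder, w=100) → cum 112
  km 38 (Denby, w=35) → cum 147  ≥ 113.5 → median here
  km 46 (Elwood, w=80) → cum 227
Optimal location: km 38.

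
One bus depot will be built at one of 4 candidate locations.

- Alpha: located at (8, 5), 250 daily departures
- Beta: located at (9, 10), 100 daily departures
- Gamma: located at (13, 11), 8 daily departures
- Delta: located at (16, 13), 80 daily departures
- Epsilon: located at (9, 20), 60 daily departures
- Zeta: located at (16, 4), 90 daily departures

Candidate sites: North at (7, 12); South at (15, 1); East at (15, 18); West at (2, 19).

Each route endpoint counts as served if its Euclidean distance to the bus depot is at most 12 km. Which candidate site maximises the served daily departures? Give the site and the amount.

North, covering 498

Coverage radius r = 12 km; a point is covered iff (Δx)²+(Δy)² ≤ 12² = 144.
  North (7, 12): covers {Alpha, Beta, Gamma, Delta, Epsilon} → 498
  South (15, 1): covers {Alpha, Beta, Gamma, Zeta} → 448
  East (15, 18): covers {Beta, Gamma, Delta, Epsilon} → 248
  West (2, 19): covers {Beta, Epsilon} → 160
Maximum coverage at North: 498 daily departures.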